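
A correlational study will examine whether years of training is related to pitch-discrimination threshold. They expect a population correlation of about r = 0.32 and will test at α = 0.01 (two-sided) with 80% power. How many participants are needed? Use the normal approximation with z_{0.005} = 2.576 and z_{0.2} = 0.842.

Fisher's z: C = ½·ln((1+r)/(1−r)) = ½·ln(1.9412) = 0.3316.
n = ((z_{α/2} + z_β)/C)² + 3.
(2.576 + 0.842) / 0.3316 = 3.418 / 0.3316 = 10.308.
n = 10.308² + 3 = 106.25 + 3 = 109.2.
Round up.

n = 110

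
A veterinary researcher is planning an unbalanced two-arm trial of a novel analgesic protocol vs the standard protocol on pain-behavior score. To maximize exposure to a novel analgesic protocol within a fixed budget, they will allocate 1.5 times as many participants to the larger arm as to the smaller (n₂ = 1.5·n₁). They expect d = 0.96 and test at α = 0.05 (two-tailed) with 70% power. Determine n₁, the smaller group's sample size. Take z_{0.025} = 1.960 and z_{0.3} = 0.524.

With allocation ratio k = n₂/n₁ = 1.5, Var(x̄₁−x̄₂) = σ²(1/n₁ + 1/(k·n₁)) = σ²·(k+1)/(k·n₁).
So n₁ = (1 + 1/k)·((z_{α/2} + z_β)/d)² = 1.667 × (2.484/0.96)².
n₁ = 1.667 × 6.70 = 11.2.
Round up: n₁ = 12, giving n₂ = 1.5 × 12 = 18.

n₁ = 12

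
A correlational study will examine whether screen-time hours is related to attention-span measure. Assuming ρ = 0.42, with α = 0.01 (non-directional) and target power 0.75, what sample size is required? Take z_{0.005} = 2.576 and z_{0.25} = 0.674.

n = 56

Fisher's z: C = ½·ln((1+r)/(1−r)) = ½·ln(2.4483) = 0.4477.
n = ((z_{α/2} + z_β)/C)² + 3.
(2.576 + 0.674) / 0.4477 = 3.250 / 0.4477 = 7.259.
n = 7.259² + 3 = 52.70 + 3 = 55.7.
Round up.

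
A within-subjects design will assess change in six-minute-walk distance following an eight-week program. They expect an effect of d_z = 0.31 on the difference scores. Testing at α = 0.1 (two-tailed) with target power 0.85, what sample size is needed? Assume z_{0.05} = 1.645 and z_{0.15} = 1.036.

n = 75 pairs

For a paired (one-sample on differences) test: n = ((z_{α/2} + z_β) / d)².
z_{α/2} + z_β = 1.645 + 1.036 = 2.681.
n = (2.681 / 0.31)² = 8.648² = 74.79.
Round up.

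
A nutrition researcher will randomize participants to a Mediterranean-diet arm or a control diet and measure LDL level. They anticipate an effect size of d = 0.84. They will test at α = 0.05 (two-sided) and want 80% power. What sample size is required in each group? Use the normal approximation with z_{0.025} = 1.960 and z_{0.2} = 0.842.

n = 23 per group

For two independent groups with equal n: n = 2·((z_{α/2} + z_β) / d)².
z_{α/2} + z_β = 1.960 + 0.842 = 2.802.
n = 2 × (2.802 / 0.84)² = 2 × 3.336² = 2 × 11.13 = 22.3.
Round up to the next whole participant.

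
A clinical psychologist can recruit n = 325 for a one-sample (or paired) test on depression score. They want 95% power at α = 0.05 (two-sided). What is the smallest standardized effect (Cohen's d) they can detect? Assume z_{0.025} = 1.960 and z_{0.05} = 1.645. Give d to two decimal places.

For a single sample (or paired design) of n = 325: d_min = (z_{α/2} + z_β)/√n.
z-sum = 1.960 + 1.645 = 3.605.
d_min = 3.605 / √325 = 3.605 / 18.028 = 0.200.

d_min ≈ 0.20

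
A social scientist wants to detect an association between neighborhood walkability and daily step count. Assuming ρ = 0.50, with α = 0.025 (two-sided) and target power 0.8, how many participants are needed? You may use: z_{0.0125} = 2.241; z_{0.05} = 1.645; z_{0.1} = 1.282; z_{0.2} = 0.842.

Fisher's z: C = ½·ln((1+r)/(1−r)) = ½·ln(3.0000) = 0.5493.
n = ((z_{α/2} + z_β)/C)² + 3.
(2.241 + 0.842) / 0.5493 = 3.083 / 0.5493 = 5.613.
n = 5.613² + 3 = 31.50 + 3 = 34.5.
Round up.

n = 35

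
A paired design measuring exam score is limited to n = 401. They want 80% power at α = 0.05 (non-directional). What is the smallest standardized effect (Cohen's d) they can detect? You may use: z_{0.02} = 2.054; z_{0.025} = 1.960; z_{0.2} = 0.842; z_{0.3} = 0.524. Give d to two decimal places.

For a single sample (or paired design) of n = 401: d_min = (z_{α/2} + z_β)/√n.
z-sum = 1.960 + 0.842 = 2.802.
d_min = 2.802 / √401 = 2.802 / 20.025 = 0.140.

d_min ≈ 0.14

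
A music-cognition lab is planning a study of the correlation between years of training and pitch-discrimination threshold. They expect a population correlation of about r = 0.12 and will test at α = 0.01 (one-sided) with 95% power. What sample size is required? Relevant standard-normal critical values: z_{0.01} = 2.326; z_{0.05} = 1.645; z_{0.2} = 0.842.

n = 1088

Fisher's z: C = ½·ln((1+r)/(1−r)) = ½·ln(1.2727) = 0.1206.
n = ((z_{α} + z_β)/C)² + 3.
(2.326 + 1.645) / 0.1206 = 3.971 / 0.1206 = 32.927.
n = 32.927² + 3 = 1084.19 + 3 = 1087.2.
Round up.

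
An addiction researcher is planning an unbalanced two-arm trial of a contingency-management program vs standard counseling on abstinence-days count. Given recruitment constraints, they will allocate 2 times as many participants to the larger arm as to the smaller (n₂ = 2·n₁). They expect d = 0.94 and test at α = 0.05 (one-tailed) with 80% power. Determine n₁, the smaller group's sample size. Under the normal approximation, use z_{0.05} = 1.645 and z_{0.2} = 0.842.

n₁ = 11

With allocation ratio k = n₂/n₁ = 2, Var(x̄₁−x̄₂) = σ²(1/n₁ + 1/(k·n₁)) = σ²·(k+1)/(k·n₁).
So n₁ = (1 + 1/k)·((z_{α} + z_β)/d)² = 1.500 × (2.487/0.94)².
n₁ = 1.500 × 7.00 = 10.5.
Round up: n₁ = 11, giving n₂ = 2 × 11 = 22.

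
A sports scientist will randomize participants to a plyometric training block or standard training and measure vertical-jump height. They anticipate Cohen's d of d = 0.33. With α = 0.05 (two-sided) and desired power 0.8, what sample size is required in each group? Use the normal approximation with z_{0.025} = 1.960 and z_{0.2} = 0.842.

n = 145 per group

For two independent groups with equal n: n = 2·((z_{α/2} + z_β) / d)².
z_{α/2} + z_β = 1.960 + 0.842 = 2.802.
n = 2 × (2.802 / 0.33)² = 2 × 8.491² = 2 × 72.10 = 144.2.
Round up to the next whole participant.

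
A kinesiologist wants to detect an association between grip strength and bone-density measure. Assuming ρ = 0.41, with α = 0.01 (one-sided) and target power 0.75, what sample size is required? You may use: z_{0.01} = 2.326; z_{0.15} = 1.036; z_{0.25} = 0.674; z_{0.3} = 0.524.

Fisher's z: C = ½·ln((1+r)/(1−r)) = ½·ln(2.3898) = 0.4356.
n = ((z_{α} + z_β)/C)² + 3.
(2.326 + 0.674) / 0.4356 = 3.000 / 0.4356 = 6.887.
n = 6.887² + 3 = 47.43 + 3 = 50.4.
Round up.

n = 51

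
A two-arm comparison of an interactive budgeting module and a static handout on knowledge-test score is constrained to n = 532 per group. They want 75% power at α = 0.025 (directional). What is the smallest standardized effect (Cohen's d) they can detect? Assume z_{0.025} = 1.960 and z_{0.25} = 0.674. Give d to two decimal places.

d_min ≈ 0.16

For two independent groups of n = 532 each: d_min = (z_{α} + z_β)·√(2/n).
z-sum = 1.960 + 0.674 = 2.634.
d_min = 2.634 × √(2/532) = 2.634 × 0.0613 = 0.162.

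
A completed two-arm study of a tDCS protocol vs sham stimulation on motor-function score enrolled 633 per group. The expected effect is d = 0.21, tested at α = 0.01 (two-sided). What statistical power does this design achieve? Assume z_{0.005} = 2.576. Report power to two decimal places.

For two equal groups, power = Φ(d·√(n/2) − z_{α/2}).
d·√(n/2) = 0.21 × √(633/2) = 0.21 × 17.790 = 3.736.
z_β = 3.736 − 2.576 = 1.160.
Power = Φ(1.160) = 0.877.

power ≈ 0.88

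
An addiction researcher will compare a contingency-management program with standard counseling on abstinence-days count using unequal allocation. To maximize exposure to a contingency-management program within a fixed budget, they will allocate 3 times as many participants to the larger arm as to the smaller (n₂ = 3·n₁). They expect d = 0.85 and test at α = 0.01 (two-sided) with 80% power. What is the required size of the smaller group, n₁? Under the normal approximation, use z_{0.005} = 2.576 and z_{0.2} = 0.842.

n₁ = 22

With allocation ratio k = n₂/n₁ = 3, Var(x̄₁−x̄₂) = σ²(1/n₁ + 1/(k·n₁)) = σ²·(k+1)/(k·n₁).
So n₁ = (1 + 1/k)·((z_{α/2} + z_β)/d)² = 1.333 × (3.418/0.85)².
n₁ = 1.333 × 16.17 = 21.6.
Round up: n₁ = 22, giving n₂ = 3 × 22 = 66.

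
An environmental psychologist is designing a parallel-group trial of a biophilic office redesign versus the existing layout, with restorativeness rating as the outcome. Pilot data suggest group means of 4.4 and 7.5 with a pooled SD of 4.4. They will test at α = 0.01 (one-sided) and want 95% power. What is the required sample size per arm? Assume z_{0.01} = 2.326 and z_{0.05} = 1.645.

n = 64 per group

Cohen's d = |M₁ − M₂| / SD_pooled = |4.4 − 7.5| / 4.4 = 3.1 / 4.4 = 0.705.
For two independent groups with equal n: n = 2·((z_{α} + z_β) / d)².
z_{α} + z_β = 2.326 + 1.645 = 3.971.
n = 2 × (3.971 / 0.705)² = 2 × 5.633² = 2 × 31.73 = 63.5.
Round up to the next whole participant.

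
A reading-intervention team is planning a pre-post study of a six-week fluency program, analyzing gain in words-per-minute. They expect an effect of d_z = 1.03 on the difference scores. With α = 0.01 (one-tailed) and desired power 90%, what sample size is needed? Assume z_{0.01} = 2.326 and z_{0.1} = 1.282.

For a paired (one-sample on differences) test: n = ((z_{α} + z_β) / d)².
z_{α} + z_β = 2.326 + 1.282 = 3.608.
n = (3.608 / 1.03)² = 3.503² = 12.27.
Round up.

n = 13 pairs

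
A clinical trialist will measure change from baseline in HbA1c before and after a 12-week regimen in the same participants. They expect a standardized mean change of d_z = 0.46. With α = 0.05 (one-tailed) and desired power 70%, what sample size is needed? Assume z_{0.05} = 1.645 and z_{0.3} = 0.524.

n = 23 pairs

For a paired (one-sample on differences) test: n = ((z_{α} + z_β) / d)².
z_{α} + z_β = 1.645 + 0.524 = 2.169.
n = (2.169 / 0.46)² = 4.715² = 22.23.
Round up.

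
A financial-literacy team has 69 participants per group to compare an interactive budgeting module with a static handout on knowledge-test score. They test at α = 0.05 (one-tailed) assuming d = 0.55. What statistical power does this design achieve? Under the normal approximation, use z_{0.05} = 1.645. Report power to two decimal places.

power ≈ 0.94

For two equal groups, power = Φ(d·√(n/2) − z_{α}).
d·√(n/2) = 0.55 × √(69/2) = 0.55 × 5.874 = 3.231.
z_β = 3.231 − 1.645 = 1.586.
Power = Φ(1.586) = 0.944.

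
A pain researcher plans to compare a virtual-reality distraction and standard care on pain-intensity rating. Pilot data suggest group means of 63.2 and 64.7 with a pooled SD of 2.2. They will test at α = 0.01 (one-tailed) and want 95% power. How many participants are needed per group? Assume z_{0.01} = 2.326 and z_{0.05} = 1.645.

n = 68 per group

Cohen's d = |M₁ − M₂| / SD_pooled = |63.2 − 64.7| / 2.2 = 1.5 / 2.2 = 0.682.
For two independent groups with equal n: n = 2·((z_{α} + z_β) / d)².
z_{α} + z_β = 2.326 + 1.645 = 3.971.
n = 2 × (3.971 / 0.682)² = 2 × 5.823² = 2 × 33.90 = 67.8.
Round up to the next whole participant.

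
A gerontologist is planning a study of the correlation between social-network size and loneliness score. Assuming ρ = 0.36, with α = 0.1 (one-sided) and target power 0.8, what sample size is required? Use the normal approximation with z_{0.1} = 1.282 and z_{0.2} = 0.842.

n = 35

Fisher's z: C = ½·ln((1+r)/(1−r)) = ½·ln(2.1250) = 0.3769.
n = ((z_{α} + z_β)/C)² + 3.
(1.282 + 0.842) / 0.3769 = 2.124 / 0.3769 = 5.635.
n = 5.635² + 3 = 31.76 + 3 = 34.8.
Round up.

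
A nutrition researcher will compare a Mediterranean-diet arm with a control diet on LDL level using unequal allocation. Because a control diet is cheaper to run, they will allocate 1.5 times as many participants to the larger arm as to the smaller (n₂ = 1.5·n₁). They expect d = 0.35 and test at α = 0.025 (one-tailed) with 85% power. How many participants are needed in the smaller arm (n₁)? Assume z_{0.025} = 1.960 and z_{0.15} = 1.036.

With allocation ratio k = n₂/n₁ = 1.5, Var(x̄₁−x̄₂) = σ²(1/n₁ + 1/(k·n₁)) = σ²·(k+1)/(k·n₁).
So n₁ = (1 + 1/k)·((z_{α} + z_β)/d)² = 1.667 × (2.996/0.35)².
n₁ = 1.667 × 73.27 = 122.1.
Round up: n₁ = 123, giving n₂ = ⌈1.5 × 123⌉ = ⌈184.5⌉ = 185.

n₁ = 123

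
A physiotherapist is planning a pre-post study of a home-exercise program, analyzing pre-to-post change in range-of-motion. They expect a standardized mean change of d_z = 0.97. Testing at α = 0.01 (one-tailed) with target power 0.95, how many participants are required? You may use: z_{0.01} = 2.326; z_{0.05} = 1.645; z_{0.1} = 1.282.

n = 17 pairs

For a paired (one-sample on differences) test: n = ((z_{α} + z_β) / d)².
z_{α} + z_β = 2.326 + 1.645 = 3.971.
n = (3.971 / 0.97)² = 4.094² = 16.76.
Round up.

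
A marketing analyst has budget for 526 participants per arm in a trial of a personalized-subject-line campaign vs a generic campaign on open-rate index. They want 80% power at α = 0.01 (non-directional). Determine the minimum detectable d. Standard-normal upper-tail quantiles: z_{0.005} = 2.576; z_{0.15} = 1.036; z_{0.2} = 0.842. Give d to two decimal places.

d_min ≈ 0.21

For two independent groups of n = 526 each: d_min = (z_{α/2} + z_β)·√(2/n).
z-sum = 2.576 + 0.842 = 3.418.
d_min = 3.418 × √(2/526) = 3.418 × 0.0617 = 0.211.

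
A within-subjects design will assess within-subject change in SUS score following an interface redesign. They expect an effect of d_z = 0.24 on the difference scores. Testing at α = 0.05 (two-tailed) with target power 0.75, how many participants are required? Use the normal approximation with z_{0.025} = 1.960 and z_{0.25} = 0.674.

For a paired (one-sample on differences) test: n = ((z_{α/2} + z_β) / d)².
z_{α/2} + z_β = 1.960 + 0.674 = 2.634.
n = (2.634 / 0.24)² = 10.975² = 120.45.
Round up.

n = 121 pairs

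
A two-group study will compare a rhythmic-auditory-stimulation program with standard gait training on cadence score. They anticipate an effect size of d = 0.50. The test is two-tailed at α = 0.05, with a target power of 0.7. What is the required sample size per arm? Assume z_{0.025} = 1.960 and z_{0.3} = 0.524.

n = 50 per group

For two independent groups with equal n: n = 2·((z_{α/2} + z_β) / d)².
z_{α/2} + z_β = 1.960 + 0.524 = 2.484.
n = 2 × (2.484 / 0.50)² = 2 × 4.968² = 2 × 24.68 = 49.4.
Round up to the next whole participant.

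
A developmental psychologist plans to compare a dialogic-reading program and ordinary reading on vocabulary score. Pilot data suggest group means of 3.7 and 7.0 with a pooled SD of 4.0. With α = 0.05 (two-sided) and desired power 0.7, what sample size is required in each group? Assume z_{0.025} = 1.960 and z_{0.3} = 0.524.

n = 19 per group

Cohen's d = |M₁ − M₂| / SD_pooled = |3.7 − 7.0| / 4.0 = 3.3 / 4.0 = 0.825.
For two independent groups with equal n: n = 2·((z_{α/2} + z_β) / d)².
z_{α/2} + z_β = 1.960 + 0.524 = 2.484.
n = 2 × (2.484 / 0.825)² = 2 × 3.011² = 2 × 9.07 = 18.1.
Round up to the next whole participant.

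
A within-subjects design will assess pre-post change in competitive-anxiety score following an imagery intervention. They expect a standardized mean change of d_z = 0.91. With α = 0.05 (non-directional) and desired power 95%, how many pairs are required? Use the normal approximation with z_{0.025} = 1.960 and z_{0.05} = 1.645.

For a paired (one-sample on differences) test: n = ((z_{α/2} + z_β) / d)².
z_{α/2} + z_β = 1.960 + 1.645 = 3.605.
n = (3.605 / 0.91)² = 3.962² = 15.69.
Round up.

n = 16 pairs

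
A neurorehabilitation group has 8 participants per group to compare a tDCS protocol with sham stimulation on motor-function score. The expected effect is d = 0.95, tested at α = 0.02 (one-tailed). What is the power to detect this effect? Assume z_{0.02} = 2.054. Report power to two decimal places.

For two equal groups, power = Φ(d·√(n/2) − z_{α}).
d·√(n/2) = 0.95 × √(8/2) = 0.95 × 2.000 = 1.900.
z_β = 1.900 − 2.054 = -0.154.
Power = Φ(-0.154) = 0.439.

power ≈ 0.44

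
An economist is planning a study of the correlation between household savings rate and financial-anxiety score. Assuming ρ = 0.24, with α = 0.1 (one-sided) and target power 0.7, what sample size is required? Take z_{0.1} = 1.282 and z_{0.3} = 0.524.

Fisher's z: C = ½·ln((1+r)/(1−r)) = ½·ln(1.6316) = 0.2448.
n = ((z_{α} + z_β)/C)² + 3.
(1.282 + 0.524) / 0.2448 = 1.806 / 0.2448 = 7.377.
n = 7.377² + 3 = 54.43 + 3 = 57.4.
Round up.

n = 58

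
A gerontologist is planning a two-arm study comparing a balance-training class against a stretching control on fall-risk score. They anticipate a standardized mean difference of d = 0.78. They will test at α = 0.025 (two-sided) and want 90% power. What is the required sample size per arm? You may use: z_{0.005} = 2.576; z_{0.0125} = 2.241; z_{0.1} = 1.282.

n = 41 per group

For two independent groups with equal n: n = 2·((z_{α/2} + z_β) / d)².
z_{α/2} + z_β = 2.241 + 1.282 = 3.523.
n = 2 × (3.523 / 0.78)² = 2 × 4.517² = 2 × 20.40 = 40.8.
Round up to the next whole participant.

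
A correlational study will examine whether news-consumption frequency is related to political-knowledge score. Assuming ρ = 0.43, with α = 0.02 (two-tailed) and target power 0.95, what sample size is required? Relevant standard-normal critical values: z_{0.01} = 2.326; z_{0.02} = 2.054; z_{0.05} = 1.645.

n = 78

Fisher's z: C = ½·ln((1+r)/(1−r)) = ½·ln(2.5088) = 0.4599.
n = ((z_{α/2} + z_β)/C)² + 3.
(2.326 + 1.645) / 0.4599 = 3.971 / 0.4599 = 8.634.
n = 8.634² + 3 = 74.55 + 3 = 77.6.
Round up.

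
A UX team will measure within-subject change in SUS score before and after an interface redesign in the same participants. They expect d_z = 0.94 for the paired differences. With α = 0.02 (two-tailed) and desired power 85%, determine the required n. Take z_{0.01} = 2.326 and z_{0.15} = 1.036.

For a paired (one-sample on differences) test: n = ((z_{α/2} + z_β) / d)².
z_{α/2} + z_β = 2.326 + 1.036 = 3.362.
n = (3.362 / 0.94)² = 3.577² = 12.79.
Round up.

n = 13 pairs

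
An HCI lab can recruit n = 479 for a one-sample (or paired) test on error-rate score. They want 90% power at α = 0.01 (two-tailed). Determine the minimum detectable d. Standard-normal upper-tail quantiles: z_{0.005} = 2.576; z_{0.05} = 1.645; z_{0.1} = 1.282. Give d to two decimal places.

d_min ≈ 0.18

For a single sample (or paired design) of n = 479: d_min = (z_{α/2} + z_β)/√n.
z-sum = 2.576 + 1.282 = 3.858.
d_min = 3.858 / √479 = 3.858 / 21.886 = 0.176.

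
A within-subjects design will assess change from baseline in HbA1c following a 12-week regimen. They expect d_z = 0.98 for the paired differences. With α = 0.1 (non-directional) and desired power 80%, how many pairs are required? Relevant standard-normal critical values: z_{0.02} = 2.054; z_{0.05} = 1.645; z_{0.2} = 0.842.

For a paired (one-sample on differences) test: n = ((z_{α/2} + z_β) / d)².
z_{α/2} + z_β = 1.645 + 0.842 = 2.487.
n = (2.487 / 0.98)² = 2.538² = 6.44.
Round up.

n = 7 pairs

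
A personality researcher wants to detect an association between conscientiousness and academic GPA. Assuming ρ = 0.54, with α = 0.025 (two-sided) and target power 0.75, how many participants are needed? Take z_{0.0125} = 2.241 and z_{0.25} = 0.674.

Fisher's z: C = ½·ln((1+r)/(1−r)) = ½·ln(3.3478) = 0.6042.
n = ((z_{α/2} + z_β)/C)² + 3.
(2.241 + 0.674) / 0.6042 = 2.915 / 0.6042 = 4.825.
n = 4.825² + 3 = 23.28 + 3 = 26.3.
Round up.

n = 27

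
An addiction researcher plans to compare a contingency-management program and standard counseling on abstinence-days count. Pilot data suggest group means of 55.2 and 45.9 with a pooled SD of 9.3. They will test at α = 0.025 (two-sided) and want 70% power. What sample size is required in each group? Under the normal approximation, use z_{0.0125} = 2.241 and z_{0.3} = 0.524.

Cohen's d = |M₁ − M₂| / SD_pooled = |55.2 − 45.9| / 9.3 = 9.3 / 9.3 = 1.000.
For two independent groups with equal n: n = 2·((z_{α/2} + z_β) / d)².
z_{α/2} + z_β = 2.241 + 0.524 = 2.765.
n = 2 × (2.765 / 1.000)² = 2 × 2.765² = 2 × 7.65 = 15.3.
Round up to the next whole participant.

n = 16 per group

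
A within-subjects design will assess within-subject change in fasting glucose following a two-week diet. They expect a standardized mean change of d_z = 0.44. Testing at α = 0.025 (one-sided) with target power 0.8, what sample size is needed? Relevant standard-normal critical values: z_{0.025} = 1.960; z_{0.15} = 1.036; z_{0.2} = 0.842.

n = 41 pairs

For a paired (one-sample on differences) test: n = ((z_{α} + z_β) / d)².
z_{α} + z_β = 1.960 + 0.842 = 2.802.
n = (2.802 / 0.44)² = 6.368² = 40.55.
Round up.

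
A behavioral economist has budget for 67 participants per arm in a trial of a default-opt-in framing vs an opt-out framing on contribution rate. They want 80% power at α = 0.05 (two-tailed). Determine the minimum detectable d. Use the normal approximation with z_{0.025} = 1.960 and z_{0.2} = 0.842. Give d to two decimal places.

For two independent groups of n = 67 each: d_min = (z_{α/2} + z_β)·√(2/n).
z-sum = 1.960 + 0.842 = 2.802.
d_min = 2.802 × √(2/67) = 2.802 × 0.1728 = 0.484.

d_min ≈ 0.48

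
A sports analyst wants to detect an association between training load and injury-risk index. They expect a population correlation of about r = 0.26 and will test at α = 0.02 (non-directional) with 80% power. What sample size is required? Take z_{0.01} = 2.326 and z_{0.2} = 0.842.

Fisher's z: C = ½·ln((1+r)/(1−r)) = ½·ln(1.7027) = 0.2661.
n = ((z_{α/2} + z_β)/C)² + 3.
(2.326 + 0.842) / 0.2661 = 3.168 / 0.2661 = 11.905.
n = 11.905² + 3 = 141.74 + 3 = 144.7.
Round up.

n = 145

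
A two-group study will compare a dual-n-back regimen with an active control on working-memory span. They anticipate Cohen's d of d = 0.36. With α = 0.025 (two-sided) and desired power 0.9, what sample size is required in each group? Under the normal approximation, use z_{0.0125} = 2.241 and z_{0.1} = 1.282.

n = 192 per group

For two independent groups with equal n: n = 2·((z_{α/2} + z_β) / d)².
z_{α/2} + z_β = 2.241 + 1.282 = 3.523.
n = 2 × (3.523 / 0.36)² = 2 × 9.786² = 2 × 95.77 = 191.5.
Round up to the next whole participant.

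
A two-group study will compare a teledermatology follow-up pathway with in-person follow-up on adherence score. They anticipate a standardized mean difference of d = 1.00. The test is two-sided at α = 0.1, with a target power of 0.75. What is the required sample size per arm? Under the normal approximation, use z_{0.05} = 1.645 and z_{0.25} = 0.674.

For two independent groups with equal n: n = 2·((z_{α/2} + z_β) / d)².
z_{α/2} + z_β = 1.645 + 0.674 = 2.319.
n = 2 × (2.319 / 1.00)² = 2 × 2.319² = 2 × 5.38 = 10.8.
Round up to the next whole participant.

n = 11 per group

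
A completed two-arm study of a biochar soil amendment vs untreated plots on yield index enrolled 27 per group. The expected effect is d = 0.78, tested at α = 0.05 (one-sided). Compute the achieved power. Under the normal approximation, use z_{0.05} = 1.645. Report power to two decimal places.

For two equal groups, power = Φ(d·√(n/2) − z_{α}).
d·√(n/2) = 0.78 × √(27/2) = 0.78 × 3.674 = 2.866.
z_β = 2.866 − 1.645 = 1.221.
Power = Φ(1.221) = 0.889.

power ≈ 0.89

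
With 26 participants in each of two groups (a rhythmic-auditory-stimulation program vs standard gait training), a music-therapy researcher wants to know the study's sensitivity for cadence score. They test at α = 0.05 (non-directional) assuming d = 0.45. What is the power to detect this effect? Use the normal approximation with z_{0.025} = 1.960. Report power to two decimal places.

power ≈ 0.37

For two equal groups, power = Φ(d·√(n/2) − z_{α/2}).
d·√(n/2) = 0.45 × √(26/2) = 0.45 × 3.606 = 1.622.
z_β = 1.622 − 1.960 = -0.338.
Power = Φ(-0.338) = 0.368.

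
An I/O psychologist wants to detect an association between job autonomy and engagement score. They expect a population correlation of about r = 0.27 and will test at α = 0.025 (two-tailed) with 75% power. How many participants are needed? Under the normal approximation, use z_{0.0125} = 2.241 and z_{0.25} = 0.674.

n = 114

Fisher's z: C = ½·ln((1+r)/(1−r)) = ½·ln(1.7397) = 0.2769.
n = ((z_{α/2} + z_β)/C)² + 3.
(2.241 + 0.674) / 0.2769 = 2.915 / 0.2769 = 10.527.
n = 10.527² + 3 = 110.82 + 3 = 113.8.
Round up.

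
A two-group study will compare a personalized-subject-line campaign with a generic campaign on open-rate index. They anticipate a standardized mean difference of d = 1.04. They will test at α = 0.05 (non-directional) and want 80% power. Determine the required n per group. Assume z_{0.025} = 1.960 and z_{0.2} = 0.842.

n = 15 per group

For two independent groups with equal n: n = 2·((z_{α/2} + z_β) / d)².
z_{α/2} + z_β = 1.960 + 0.842 = 2.802.
n = 2 × (2.802 / 1.04)² = 2 × 2.694² = 2 × 7.26 = 14.5.
Round up to the next whole participant.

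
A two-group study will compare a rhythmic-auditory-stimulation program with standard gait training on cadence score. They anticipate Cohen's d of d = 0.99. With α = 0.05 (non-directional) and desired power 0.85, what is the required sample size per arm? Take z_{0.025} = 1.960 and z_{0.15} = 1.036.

For two independent groups with equal n: n = 2·((z_{α/2} + z_β) / d)².
z_{α/2} + z_β = 1.960 + 1.036 = 2.996.
n = 2 × (2.996 / 0.99)² = 2 × 3.026² = 2 × 9.16 = 18.3.
Round up to the next whole participant.

n = 19 per group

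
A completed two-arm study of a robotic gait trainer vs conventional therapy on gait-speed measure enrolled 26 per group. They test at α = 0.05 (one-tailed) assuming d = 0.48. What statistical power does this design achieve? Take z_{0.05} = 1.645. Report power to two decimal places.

For two equal groups, power = Φ(d·√(n/2) − z_{α}).
d·√(n/2) = 0.48 × √(26/2) = 0.48 × 3.606 = 1.731.
z_β = 1.731 − 1.645 = 0.086.
Power = Φ(0.086) = 0.534.

power ≈ 0.53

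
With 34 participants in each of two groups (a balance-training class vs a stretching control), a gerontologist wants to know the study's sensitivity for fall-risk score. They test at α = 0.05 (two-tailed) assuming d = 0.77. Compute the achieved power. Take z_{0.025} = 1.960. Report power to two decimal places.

For two equal groups, power = Φ(d·√(n/2) − z_{α/2}).
d·√(n/2) = 0.77 × √(34/2) = 0.77 × 4.123 = 3.175.
z_β = 3.175 − 1.960 = 1.215.
Power = Φ(1.215) = 0.888.

power ≈ 0.89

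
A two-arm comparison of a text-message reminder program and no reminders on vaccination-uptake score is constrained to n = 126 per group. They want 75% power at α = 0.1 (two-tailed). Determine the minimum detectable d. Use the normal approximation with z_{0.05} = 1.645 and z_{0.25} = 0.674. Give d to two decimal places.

d_min ≈ 0.29

For two independent groups of n = 126 each: d_min = (z_{α/2} + z_β)·√(2/n).
z-sum = 1.645 + 0.674 = 2.319.
d_min = 2.319 × √(2/126) = 2.319 × 0.1260 = 0.292.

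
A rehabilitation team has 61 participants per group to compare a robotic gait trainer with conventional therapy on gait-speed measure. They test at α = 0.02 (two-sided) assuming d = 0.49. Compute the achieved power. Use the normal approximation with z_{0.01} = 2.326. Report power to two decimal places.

power ≈ 0.65

For two equal groups, power = Φ(d·√(n/2) − z_{α/2}).
d·√(n/2) = 0.49 × √(61/2) = 0.49 × 5.523 = 2.706.
z_β = 2.706 − 2.326 = 0.380.
Power = Φ(0.380) = 0.648.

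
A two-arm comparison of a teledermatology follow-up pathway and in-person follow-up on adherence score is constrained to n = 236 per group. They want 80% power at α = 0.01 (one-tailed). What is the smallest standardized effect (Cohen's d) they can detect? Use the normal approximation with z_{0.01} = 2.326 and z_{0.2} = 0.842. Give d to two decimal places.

d_min ≈ 0.29

For two independent groups of n = 236 each: d_min = (z_{α} + z_β)·√(2/n).
z-sum = 2.326 + 0.842 = 3.168.
d_min = 3.168 × √(2/236) = 3.168 × 0.0921 = 0.292.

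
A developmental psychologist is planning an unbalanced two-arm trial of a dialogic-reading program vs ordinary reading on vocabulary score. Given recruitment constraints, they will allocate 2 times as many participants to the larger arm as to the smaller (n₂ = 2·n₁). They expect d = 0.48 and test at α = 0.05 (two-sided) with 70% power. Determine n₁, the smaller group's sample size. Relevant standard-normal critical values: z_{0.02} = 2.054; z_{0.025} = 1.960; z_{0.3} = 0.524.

n₁ = 41

With allocation ratio k = n₂/n₁ = 2, Var(x̄₁−x̄₂) = σ²(1/n₁ + 1/(k·n₁)) = σ²·(k+1)/(k·n₁).
So n₁ = (1 + 1/k)·((z_{α/2} + z_β)/d)² = 1.500 × (2.484/0.48)².
n₁ = 1.500 × 26.78 = 40.2.
Round up: n₁ = 41, giving n₂ = 2 × 41 = 82.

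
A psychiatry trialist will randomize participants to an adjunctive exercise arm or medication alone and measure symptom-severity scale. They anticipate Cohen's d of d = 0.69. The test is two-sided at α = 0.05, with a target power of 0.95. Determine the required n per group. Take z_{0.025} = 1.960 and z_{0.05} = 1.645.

For two independent groups with equal n: n = 2·((z_{α/2} + z_β) / d)².
z_{α/2} + z_β = 1.960 + 1.645 = 3.605.
n = 2 × (3.605 / 0.69)² = 2 × 5.225² = 2 × 27.30 = 54.6.
Round up to the next whole participant.

n = 55 per group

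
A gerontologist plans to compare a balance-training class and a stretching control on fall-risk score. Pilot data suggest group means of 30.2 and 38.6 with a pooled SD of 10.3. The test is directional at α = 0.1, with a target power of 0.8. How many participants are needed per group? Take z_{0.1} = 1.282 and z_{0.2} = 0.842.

n = 14 per group

Cohen's d = |M₁ − M₂| / SD_pooled = |30.2 − 38.6| / 10.3 = 8.4 / 10.3 = 0.816.
For two independent groups with equal n: n = 2·((z_{α} + z_β) / d)².
z_{α} + z_β = 1.282 + 0.842 = 2.124.
n = 2 × (2.124 / 0.816)² = 2 × 2.603² = 2 × 6.78 = 13.6.
Round up to the next whole participant.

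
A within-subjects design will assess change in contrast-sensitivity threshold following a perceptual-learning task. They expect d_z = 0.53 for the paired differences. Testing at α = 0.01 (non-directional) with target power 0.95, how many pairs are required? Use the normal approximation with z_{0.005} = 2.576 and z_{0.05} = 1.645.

For a paired (one-sample on differences) test: n = ((z_{α/2} + z_β) / d)².
z_{α/2} + z_β = 2.576 + 1.645 = 4.221.
n = (4.221 / 0.53)² = 7.964² = 63.43.
Round up.

n = 64 pairs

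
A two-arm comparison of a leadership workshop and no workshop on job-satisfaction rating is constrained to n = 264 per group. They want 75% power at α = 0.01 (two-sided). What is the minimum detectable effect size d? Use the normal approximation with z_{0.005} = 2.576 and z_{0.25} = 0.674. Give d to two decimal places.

d_min ≈ 0.28

For two independent groups of n = 264 each: d_min = (z_{α/2} + z_β)·√(2/n).
z-sum = 2.576 + 0.674 = 3.250.
d_min = 3.250 × √(2/264) = 3.250 × 0.0870 = 0.283.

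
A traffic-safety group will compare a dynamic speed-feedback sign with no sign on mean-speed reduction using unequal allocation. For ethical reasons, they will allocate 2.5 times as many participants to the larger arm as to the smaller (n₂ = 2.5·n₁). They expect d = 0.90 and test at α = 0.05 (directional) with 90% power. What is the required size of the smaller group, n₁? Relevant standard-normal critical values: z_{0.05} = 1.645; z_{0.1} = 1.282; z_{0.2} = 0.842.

With allocation ratio k = n₂/n₁ = 2.5, Var(x̄₁−x̄₂) = σ²(1/n₁ + 1/(k·n₁)) = σ²·(k+1)/(k·n₁).
So n₁ = (1 + 1/k)·((z_{α} + z_β)/d)² = 1.400 × (2.927/0.90)².
n₁ = 1.400 × 10.58 = 14.8.
Round up: n₁ = 15, giving n₂ = ⌈2.5 × 15⌉ = ⌈37.5⌉ = 38.

n₁ = 15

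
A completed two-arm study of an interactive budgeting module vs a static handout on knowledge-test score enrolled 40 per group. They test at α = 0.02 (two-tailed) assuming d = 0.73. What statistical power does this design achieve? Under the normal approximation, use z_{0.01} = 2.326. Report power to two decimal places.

power ≈ 0.83

For two equal groups, power = Φ(d·√(n/2) − z_{α/2}).
d·√(n/2) = 0.73 × √(40/2) = 0.73 × 4.472 = 3.265.
z_β = 3.265 − 2.326 = 0.939.
Power = Φ(0.939) = 0.826.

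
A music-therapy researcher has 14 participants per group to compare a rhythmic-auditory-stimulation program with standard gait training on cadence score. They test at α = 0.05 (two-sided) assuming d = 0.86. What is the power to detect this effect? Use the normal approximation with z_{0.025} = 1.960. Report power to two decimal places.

For two equal groups, power = Φ(d·√(n/2) − z_{α/2}).
d·√(n/2) = 0.86 × √(14/2) = 0.86 × 2.646 = 2.275.
z_β = 2.275 − 1.960 = 0.315.
Power = Φ(0.315) = 0.624.

power ≈ 0.62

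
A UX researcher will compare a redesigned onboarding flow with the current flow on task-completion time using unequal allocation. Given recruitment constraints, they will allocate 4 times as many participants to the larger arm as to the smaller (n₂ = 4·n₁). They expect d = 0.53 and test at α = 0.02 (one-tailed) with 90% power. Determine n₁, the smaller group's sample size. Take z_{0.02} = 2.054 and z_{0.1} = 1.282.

n₁ = 50

With allocation ratio k = n₂/n₁ = 4, Var(x̄₁−x̄₂) = σ²(1/n₁ + 1/(k·n₁)) = σ²·(k+1)/(k·n₁).
So n₁ = (1 + 1/k)·((z_{α} + z_β)/d)² = 1.250 × (3.336/0.53)².
n₁ = 1.250 × 39.62 = 49.5.
Round up: n₁ = 50, giving n₂ = 4 × 50 = 200.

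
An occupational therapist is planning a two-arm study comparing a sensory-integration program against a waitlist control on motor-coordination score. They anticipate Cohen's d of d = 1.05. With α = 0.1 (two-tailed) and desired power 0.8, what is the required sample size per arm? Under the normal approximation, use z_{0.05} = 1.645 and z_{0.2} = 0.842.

For two independent groups with equal n: n = 2·((z_{α/2} + z_β) / d)².
z_{α/2} + z_β = 1.645 + 0.842 = 2.487.
n = 2 × (2.487 / 1.05)² = 2 × 2.369² = 2 × 5.61 = 11.2.
Round up to the next whole participant.

n = 12 per group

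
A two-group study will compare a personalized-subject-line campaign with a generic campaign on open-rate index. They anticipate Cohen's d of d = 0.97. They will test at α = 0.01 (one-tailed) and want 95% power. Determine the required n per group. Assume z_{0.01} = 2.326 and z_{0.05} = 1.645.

For two independent groups with equal n: n = 2·((z_{α} + z_β) / d)².
z_{α} + z_β = 2.326 + 1.645 = 3.971.
n = 2 × (3.971 / 0.97)² = 2 × 4.094² = 2 × 16.76 = 33.5.
Round up to the next whole participant.

n = 34 per group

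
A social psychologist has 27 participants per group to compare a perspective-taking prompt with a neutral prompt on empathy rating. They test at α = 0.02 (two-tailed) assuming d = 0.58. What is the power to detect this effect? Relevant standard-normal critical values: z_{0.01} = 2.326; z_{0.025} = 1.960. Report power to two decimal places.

For two equal groups, power = Φ(d·√(n/2) − z_{α/2}).
d·√(n/2) = 0.58 × √(27/2) = 0.58 × 3.674 = 2.131.
z_β = 2.131 − 2.326 = -0.195.
Power = Φ(-0.195) = 0.423.

power ≈ 0.42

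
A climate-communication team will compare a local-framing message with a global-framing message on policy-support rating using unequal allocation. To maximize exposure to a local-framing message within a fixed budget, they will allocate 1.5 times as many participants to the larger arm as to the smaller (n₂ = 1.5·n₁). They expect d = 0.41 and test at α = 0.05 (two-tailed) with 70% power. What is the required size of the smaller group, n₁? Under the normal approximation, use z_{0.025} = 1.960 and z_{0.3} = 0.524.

n₁ = 62

With allocation ratio k = n₂/n₁ = 1.5, Var(x̄₁−x̄₂) = σ²(1/n₁ + 1/(k·n₁)) = σ²·(k+1)/(k·n₁).
So n₁ = (1 + 1/k)·((z_{α/2} + z_β)/d)² = 1.667 × (2.484/0.41)².
n₁ = 1.667 × 36.71 = 61.2.
Round up: n₁ = 62, giving n₂ = 1.5 × 62 = 93.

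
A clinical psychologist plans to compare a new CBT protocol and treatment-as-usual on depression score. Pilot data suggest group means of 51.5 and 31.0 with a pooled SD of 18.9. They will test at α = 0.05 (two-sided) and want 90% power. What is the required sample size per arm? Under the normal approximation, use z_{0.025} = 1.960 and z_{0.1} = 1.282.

n = 18 per group

Cohen's d = |M₁ − M₂| / SD_pooled = |51.5 − 31.0| / 18.9 = 20.5 / 18.9 = 1.085.
For two independent groups with equal n: n = 2·((z_{α/2} + z_β) / d)².
z_{α/2} + z_β = 1.960 + 1.282 = 3.242.
n = 2 × (3.242 / 1.085)² = 2 × 2.988² = 2 × 8.93 = 17.9.
Round up to the next whole participant.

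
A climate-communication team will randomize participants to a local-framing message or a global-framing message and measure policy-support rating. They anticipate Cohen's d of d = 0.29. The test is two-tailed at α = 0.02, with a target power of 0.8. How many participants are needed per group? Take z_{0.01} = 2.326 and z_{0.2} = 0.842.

n = 239 per group

For two independent groups with equal n: n = 2·((z_{α/2} + z_β) / d)².
z_{α/2} + z_β = 2.326 + 0.842 = 3.168.
n = 2 × (3.168 / 0.29)² = 2 × 10.924² = 2 × 119.34 = 238.7.
Round up to the next whole participant.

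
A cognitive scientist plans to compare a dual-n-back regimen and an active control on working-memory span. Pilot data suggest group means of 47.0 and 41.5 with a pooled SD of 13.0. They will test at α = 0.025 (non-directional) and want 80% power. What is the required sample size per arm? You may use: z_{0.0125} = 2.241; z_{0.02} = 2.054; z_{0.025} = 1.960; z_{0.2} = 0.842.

n = 107 per group

Cohen's d = |M₁ − M₂| / SD_pooled = |47.0 − 41.5| / 13.0 = 5.5 / 13.0 = 0.423.
For two independent groups with equal n: n = 2·((z_{α/2} + z_β) / d)².
z_{α/2} + z_β = 2.241 + 0.842 = 3.083.
n = 2 × (3.083 / 0.423)² = 2 × 7.288² = 2 × 53.12 = 106.2.
Round up to the next whole participant.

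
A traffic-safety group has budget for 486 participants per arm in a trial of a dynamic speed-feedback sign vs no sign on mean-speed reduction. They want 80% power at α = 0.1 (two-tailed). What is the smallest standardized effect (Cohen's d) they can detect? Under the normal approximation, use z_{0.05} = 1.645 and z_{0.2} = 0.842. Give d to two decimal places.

d_min ≈ 0.16

For two independent groups of n = 486 each: d_min = (z_{α/2} + z_β)·√(2/n).
z-sum = 1.645 + 0.842 = 2.487.
d_min = 2.487 × √(2/486) = 2.487 × 0.0642 = 0.160.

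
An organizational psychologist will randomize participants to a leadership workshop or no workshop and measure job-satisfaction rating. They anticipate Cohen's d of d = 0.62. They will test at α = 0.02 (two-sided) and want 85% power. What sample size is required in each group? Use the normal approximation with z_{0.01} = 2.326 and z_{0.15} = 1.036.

n = 59 per group

For two independent groups with equal n: n = 2·((z_{α/2} + z_β) / d)².
z_{α/2} + z_β = 2.326 + 1.036 = 3.362.
n = 2 × (3.362 / 0.62)² = 2 × 5.423² = 2 × 29.40 = 58.8.
Round up to the next whole participant.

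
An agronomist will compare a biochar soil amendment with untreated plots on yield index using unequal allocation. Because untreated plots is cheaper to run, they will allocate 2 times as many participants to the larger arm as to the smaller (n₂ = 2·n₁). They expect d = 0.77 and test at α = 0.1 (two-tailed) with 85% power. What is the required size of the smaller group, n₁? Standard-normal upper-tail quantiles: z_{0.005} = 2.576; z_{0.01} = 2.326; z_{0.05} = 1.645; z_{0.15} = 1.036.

With allocation ratio k = n₂/n₁ = 2, Var(x̄₁−x̄₂) = σ²(1/n₁ + 1/(k·n₁)) = σ²·(k+1)/(k·n₁).
So n₁ = (1 + 1/k)·((z_{α/2} + z_β)/d)² = 1.500 × (2.681/0.77)².
n₁ = 1.500 × 12.12 = 18.2.
Round up: n₁ = 19, giving n₂ = 2 × 19 = 38.

n₁ = 19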